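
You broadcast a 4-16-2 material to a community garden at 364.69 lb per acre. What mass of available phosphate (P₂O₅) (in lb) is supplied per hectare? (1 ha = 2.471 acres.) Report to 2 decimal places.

144.18 lb P₂O₅ per hectare

P₂O₅ per acre = 364.69 × 16% = 58.3504 lb.
Convert to per hectare: 58.3504 × 2.471 = 144.184 lb.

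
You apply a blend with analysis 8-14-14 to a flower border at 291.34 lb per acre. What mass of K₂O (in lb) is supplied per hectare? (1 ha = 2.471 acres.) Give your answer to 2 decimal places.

K₂O per acre = 291.34 × 14% = 40.7876 lb.
Convert to per hectare: 40.7876 × 2.471 = 100.786 lb.

100.79 lb K₂O per hectare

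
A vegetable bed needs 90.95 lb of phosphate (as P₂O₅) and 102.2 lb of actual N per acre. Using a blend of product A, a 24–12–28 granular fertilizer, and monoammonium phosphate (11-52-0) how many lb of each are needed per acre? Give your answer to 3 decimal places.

386.555 lb product A, 85.699 lb monoammonium phosphate

With a, b = lb per acre of product A and monoammonium phosphate:
P₂O₅: 0.12·a + 0.52·b = 90.95
N: 0.24·a + 0.11·b = 102.2
From row1: a = (90.95 − 0.52·b) / 0.12.
Into row2: 0.24·(90.95 − 0.52·b)/0.12 + 0.11·b = 102.2 → b = 85.6989, a = 386.5547.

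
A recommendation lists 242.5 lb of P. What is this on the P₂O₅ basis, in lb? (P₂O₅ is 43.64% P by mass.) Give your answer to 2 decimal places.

555.68 lb P₂O₅

P₂O₅ = 242.5 / 0.4364 = 555.683 lb.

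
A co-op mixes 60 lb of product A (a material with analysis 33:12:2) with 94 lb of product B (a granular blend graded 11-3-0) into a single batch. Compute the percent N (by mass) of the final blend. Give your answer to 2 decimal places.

Total mass = 60 + 94 = 154 lb.
N mass = 33%×60 + 11%×94 = 30.14 lb.
% N = 30.14 / 154 = 19.5714%.

19.57% N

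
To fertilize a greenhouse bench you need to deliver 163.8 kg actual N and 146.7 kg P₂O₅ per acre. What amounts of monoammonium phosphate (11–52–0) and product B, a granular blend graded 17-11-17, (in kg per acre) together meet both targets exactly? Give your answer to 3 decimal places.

Let a = kg of monoammonium phosphate, b = kg of product B (per acre).
N: 0.11·a + 0.17·b = 163.8
P₂O₅: 0.52·a + 0.11·b = 146.7
Eliminate a: (row1) − 0.11/0.52·(row2) → 0.146731·b = 132.767, so b = 904.8362.
Back-substitute: a = (163.8 − 0.17·904.8362) / 0.11 = 90.7077.

90.708 kg monoammonium phosphate, 904.836 kg product B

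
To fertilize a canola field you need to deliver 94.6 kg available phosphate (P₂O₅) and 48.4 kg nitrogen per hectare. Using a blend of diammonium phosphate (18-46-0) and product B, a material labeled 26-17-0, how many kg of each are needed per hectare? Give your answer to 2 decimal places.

Let a = kg of diammonium phosphate, b = kg of product B (per hectare).
P₂O₅: 0.46·a + 0.17·b = 94.6
N: 0.18·a + 0.26·b = 48.4
Eliminate a: (row1) − 0.46/0.18·(row2) → -0.494444·b = -29.0889, so b = 58.8315.
Back-substitute: a = (94.6 − 0.17·58.8315) / 0.46 = 183.9101.

183.91 kg diammonium phosphate, 58.83 kg product B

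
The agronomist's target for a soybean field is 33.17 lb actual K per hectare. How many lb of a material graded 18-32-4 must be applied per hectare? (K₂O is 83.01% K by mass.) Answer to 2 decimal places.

As K₂O: 33.17 / 0.8301 = 39.959 lb per hectare.
Product per hectare = 39.959 / 4% = 998.976 lb.

998.98 lb of product per hectare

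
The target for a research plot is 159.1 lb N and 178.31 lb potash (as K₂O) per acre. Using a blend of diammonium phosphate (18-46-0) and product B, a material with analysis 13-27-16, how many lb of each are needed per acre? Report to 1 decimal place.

79.0 lb diammonium phosphate, 1114.4 lb product B

With a, b = lb per acre of diammonium phosphate and product B:
N: 0.18·a + 0.13·b = 159.1
K₂O: 0·a + 0.16·b = 178.31
Solving simultaneously: a = 79.0174, b = 1114.44.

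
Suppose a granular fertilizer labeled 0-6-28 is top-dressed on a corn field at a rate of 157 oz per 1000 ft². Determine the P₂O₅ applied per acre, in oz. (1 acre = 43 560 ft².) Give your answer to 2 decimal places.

P₂O₅ per 1000 ft² = 157 × 6% = 9.42 oz.
Convert to per acre: 9.42 × 43.56 = 410.335 oz.

410.34 oz P₂O₅ per acre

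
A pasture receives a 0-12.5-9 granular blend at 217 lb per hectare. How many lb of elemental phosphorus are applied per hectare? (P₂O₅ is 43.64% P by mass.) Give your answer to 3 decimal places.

11.837 lb P per hectare

P₂O₅ per hectare = 217 × 12.5% = 27.125 lb.
Elemental P = 27.125 × 0.4364 = 11.8374 lb per hectare.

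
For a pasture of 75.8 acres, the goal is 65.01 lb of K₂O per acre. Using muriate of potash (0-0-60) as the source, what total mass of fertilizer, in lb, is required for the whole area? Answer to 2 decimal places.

Product per acre = 65.01 / 60% = 108.35 lb.
Total product = 108.35 × 75.8 = 8212.93 lb.

8212.93 lb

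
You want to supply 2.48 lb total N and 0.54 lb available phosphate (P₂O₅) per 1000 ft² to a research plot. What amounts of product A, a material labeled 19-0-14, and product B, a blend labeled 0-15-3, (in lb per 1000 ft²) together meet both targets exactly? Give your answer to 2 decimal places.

Per-1000 ft² balance (a = product A, b = product B):
N: 0.19·a + 0·b = 2.48
P₂O₅: 0·a + 0.15·b = 0.54
Solving simultaneously: a = 13.0526, b = 3.6.

13.05 lb product A, 3.60 lb product B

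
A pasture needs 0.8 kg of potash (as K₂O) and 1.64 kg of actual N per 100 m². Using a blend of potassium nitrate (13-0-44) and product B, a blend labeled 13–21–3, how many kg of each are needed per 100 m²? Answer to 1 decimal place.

1.0 kg potassium nitrate, 11.6 kg product B

Per-100 m² balance (a = potassium nitrate, b = product B):
K₂O: 0.44·a + 0.03·b = 0.8
N: 0.13·a + 0.13·b = 1.64
Eliminate b: (row1) − 0.03/0.13·(row2) → 0.41·a = 0.421538, so a = 1.02814.
Then b = (1.64 − 0.13·1.02814) / 0.13 = 11.5872.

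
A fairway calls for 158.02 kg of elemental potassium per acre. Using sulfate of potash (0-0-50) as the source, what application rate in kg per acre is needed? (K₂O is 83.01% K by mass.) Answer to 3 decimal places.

380.725 kg of product per acre

As K₂O: 158.02 / 0.8301 = 190.363 kg per acre.
Product per acre = 190.363 / 50% = 380.7252 kg.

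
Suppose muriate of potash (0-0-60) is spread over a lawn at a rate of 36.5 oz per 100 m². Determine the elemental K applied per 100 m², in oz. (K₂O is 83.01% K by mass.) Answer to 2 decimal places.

18.18 oz K per hundred sq m

K₂O per 100 m² = 36.5 × 60% = 21.9 oz.
Elemental K = 21.9 × 0.8301 = 18.1792 oz per 100 m².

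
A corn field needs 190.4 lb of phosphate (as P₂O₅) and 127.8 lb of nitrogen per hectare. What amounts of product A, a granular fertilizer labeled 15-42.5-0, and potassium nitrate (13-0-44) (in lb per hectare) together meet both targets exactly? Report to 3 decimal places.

Let a = lb of product A, b = lb of potassium nitrate (per hectare).
P₂O₅: 0.425·a + 0·b = 190.4
N: 0.15·a + 0.13·b = 127.8
Eliminate a: (row1) − 0.425/0.15·(row2) → -0.368333·b = -171.7, so b = 466.1538.
Back-substitute: a = (190.4 − 0·466.1538) / 0.425 = 448.

448.000 lb product A, 466.154 lb potassium nitrate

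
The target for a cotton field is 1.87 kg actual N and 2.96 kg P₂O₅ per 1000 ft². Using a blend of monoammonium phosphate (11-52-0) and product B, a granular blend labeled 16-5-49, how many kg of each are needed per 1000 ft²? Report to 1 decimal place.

Per-1000 ft² balance (a = monoammonium phosphate, b = product B):
N: 0.11·a + 0.16·b = 1.87
P₂O₅: 0.52·a + 0.05·b = 2.96
Eliminate a: (row1) − 0.11/0.52·(row2) → 0.149423·b = 1.24385, so b = 8.32432.
Back-substitute: a = (1.87 − 0.16·8.32432) / 0.11 = 4.89189.

4.9 kg monoammonium phosphate, 8.3 kg product B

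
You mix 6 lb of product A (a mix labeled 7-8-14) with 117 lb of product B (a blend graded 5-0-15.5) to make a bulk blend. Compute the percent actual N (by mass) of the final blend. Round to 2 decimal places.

5.10% N

Total mass = 6 + 117 = 123 lb.
N mass = 7%×6 + 5%×117 = 6.27 lb.
% N = 6.27 / 123 = 5.09756%.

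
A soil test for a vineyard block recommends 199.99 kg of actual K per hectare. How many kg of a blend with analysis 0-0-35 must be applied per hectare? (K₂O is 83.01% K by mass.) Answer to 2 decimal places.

As K₂O: 199.99 / 0.8301 = 240.923 kg per hectare.
Product per hectare = 240.923 / 35% = 688.351 kg.

688.35 kg of product per hectare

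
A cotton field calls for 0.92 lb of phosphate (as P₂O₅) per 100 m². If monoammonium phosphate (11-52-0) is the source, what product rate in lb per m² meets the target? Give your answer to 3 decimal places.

Product per 100 m² = 0.92 / 52% = 1.76923 lb.
Convert to per m²: 1.76923 × 0.01 = 0.0176923 lb.

0.018 lb of product per sq m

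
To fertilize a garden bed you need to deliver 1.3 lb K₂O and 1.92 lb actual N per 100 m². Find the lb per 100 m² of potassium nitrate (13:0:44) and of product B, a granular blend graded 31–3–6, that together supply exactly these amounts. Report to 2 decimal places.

2.24 lb potassium nitrate, 5.26 lb product B

With a, b = lb per 100 m² of potassium nitrate and product B:
K₂O: 0.44·a + 0.06·b = 1.3
N: 0.13·a + 0.31·b = 1.92
From row1: a = (1.3 − 0.06·b) / 0.44.
Into row2: 0.13·(1.3 − 0.06·b)/0.44 + 0.31·b = 1.92 → b = 5.25505, a = 2.23795.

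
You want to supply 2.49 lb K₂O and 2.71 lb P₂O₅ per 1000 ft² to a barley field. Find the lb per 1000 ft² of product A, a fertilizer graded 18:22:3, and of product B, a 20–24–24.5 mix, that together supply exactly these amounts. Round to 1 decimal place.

1.4 lb product A, 10.0 lb product B

With a, b = lb per 1000 ft² of product A and product B:
K₂O: 0.03·a + 0.245·b = 2.49
P₂O₅: 0.22·a + 0.24·b = 2.71
From row1: a = (2.49 − 0.245·b) / 0.03.
Into row2: 0.22·(2.49 − 0.245·b)/0.03 + 0.24·b = 2.71 → b = 9.98929, a = 1.42077.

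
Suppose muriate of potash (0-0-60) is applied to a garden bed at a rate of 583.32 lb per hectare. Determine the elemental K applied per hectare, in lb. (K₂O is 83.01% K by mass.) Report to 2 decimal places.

K₂O per hectare = 583.32 × 60% = 349.992 lb.
Elemental K = 349.992 × 0.8301 = 290.528 lb per hectare.

290.53 lb K per hectare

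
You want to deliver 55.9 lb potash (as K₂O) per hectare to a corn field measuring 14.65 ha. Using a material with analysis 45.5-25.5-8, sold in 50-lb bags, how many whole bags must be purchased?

Product per hectare = 55.9 / 8% = 698.75 lb.
Total product = 698.75 × 14.65 = 10236.7 lb.
Bags = ⌈10236.7 / 50⌉ = 205.

205 bags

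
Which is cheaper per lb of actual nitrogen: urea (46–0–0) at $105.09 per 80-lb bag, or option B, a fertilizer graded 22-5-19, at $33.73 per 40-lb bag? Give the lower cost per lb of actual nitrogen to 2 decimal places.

urea: N per bag = 80 × 46% = 36.8 lb; cost = 105.09 / 36.8 = $2.8557/lb N.
option B: N per bag = 40 × 22% = 8.8 lb; cost = 33.73 / 8.8 = $3.8330/lb N.
urea is cheaper.

$2.86 per lb N (urea)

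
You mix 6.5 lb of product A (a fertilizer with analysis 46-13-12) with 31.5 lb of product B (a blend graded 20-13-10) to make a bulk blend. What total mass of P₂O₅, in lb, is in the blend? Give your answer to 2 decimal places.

4.94 lb P₂O₅

P₂O₅ mass = 13%×6.5 + 13%×31.5 = 4.94 lb.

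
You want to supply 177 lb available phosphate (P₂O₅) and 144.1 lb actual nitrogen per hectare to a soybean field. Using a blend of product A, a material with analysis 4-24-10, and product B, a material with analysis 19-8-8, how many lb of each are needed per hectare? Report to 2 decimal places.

Let a = lb of product A, b = lb of product B (per hectare).
P₂O₅: 0.24·a + 0.08·b = 177
N: 0.04·a + 0.19·b = 144.1
Solving simultaneously: a = 521.274, b = 648.679.

521.27 lb product A, 648.68 lb product B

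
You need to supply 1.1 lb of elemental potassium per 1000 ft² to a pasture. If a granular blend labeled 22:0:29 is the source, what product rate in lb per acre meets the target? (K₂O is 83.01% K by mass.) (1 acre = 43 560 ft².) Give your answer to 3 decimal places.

As K₂O: 1.1 / 0.8301 = 1.32514 lb per 1000 ft².
Product per 1000 ft² = 1.32514 / 29% = 4.56945 lb.
Convert to per acre: 4.56945 × 43.56 = 199.0454 lb.

199.045 lb of product per acre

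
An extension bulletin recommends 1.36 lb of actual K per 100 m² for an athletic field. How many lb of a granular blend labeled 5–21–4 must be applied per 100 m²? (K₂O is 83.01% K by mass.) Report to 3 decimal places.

As K₂O: 1.36 / 0.8301 = 1.63836 lb per 100 m².
Product per 100 m² = 1.63836 / 4% = 40.9589 lb.

40.959 lb of product per hundred sq m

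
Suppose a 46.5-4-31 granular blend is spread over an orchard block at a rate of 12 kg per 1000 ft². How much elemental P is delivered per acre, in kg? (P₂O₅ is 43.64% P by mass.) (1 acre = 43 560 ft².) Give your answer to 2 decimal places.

9.12 kg P per acre

P₂O₅ per 1000 ft² = 12 × 4% = 0.48 kg.
Elemental P = 0.48 × 0.4364 = 0.209472 kg per 1000 ft².
Convert to per acre: 0.209472 × 43.56 = 9.1246 kg.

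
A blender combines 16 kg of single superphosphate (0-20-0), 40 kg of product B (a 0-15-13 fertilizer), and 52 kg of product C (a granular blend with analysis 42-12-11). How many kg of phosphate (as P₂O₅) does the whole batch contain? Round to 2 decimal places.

15.44 kg P₂O₅

P₂O₅ mass = 20%×16 + 15%×40 + 12%×52 = 15.44 kg.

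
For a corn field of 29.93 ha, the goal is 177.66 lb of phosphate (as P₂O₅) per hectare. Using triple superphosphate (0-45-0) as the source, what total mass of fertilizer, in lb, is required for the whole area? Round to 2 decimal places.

11816.36 lb

Product per hectare = 177.66 / 45% = 394.8 lb.
Total product = 394.8 × 29.93 = 11816.364 lb.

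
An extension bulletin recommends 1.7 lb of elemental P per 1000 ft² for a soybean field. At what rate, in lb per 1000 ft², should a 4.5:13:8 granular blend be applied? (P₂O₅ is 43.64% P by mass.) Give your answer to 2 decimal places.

As P₂O₅: 1.7 / 0.4364 = 3.89551 lb per 1000 ft².
Product per 1000 ft² = 3.89551 / 13% = 29.9655 lb.

29.97 lb of product per thousand sq ft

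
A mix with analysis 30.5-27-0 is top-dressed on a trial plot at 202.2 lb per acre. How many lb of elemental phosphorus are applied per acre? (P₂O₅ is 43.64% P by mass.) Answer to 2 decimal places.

P₂O₅ per acre = 202.2 × 27% = 54.594 lb.
Elemental P = 54.594 × 0.4364 = 23.8248 lb per acre.

23.82 lb P per acre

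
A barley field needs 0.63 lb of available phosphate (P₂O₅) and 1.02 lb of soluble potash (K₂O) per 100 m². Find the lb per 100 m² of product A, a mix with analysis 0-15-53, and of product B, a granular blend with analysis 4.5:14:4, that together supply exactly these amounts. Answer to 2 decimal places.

1.72 lb product A, 2.65 lb product B

With a, b = lb per 100 m² of product A and product B:
P₂O₅: 0.15·a + 0.14·b = 0.63
K₂O: 0.53·a + 0.04·b = 1.02
Eliminate b: (row1) − 0.14/0.04·(row2) → -1.705·a = -2.94, so a = 1.72434.
Then b = (1.02 − 0.53·1.72434) / 0.04 = 2.65249.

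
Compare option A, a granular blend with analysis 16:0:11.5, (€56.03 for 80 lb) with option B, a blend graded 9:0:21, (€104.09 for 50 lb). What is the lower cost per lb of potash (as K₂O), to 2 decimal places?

€6.09 per lb K₂O (option A)

option A: K₂O per bag = 80 × 11.5% = 9.2 lb; cost = 56.03 / 9.2 = €6.0902/lb K₂O.
option B: K₂O per bag = 50 × 21% = 10.5 lb; cost = 104.09 / 10.5 = €9.9133/lb K₂O.
option A is cheaper.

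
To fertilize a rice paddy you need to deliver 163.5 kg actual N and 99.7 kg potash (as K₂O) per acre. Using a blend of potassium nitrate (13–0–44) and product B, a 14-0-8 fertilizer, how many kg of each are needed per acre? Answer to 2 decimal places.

Per-acre balance (a = potassium nitrate, b = product B):
N: 0.13·a + 0.14·b = 163.5
K₂O: 0.44·a + 0.08·b = 99.7
From row1: a = (163.5 − 0.14·b) / 0.13.
Into row2: 0.44·(163.5 − 0.14·b)/0.13 + 0.08·b = 99.7 → b = 1151.934, a = 17.1484.

17.15 kg potassium nitrate, 1151.93 kg product B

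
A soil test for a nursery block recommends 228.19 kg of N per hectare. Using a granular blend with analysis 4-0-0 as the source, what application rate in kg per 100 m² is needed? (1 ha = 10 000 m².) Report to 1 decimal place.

Product per hectare = 228.19 / 4% = 5704.75 kg.
Convert to per 100 m²: 5704.75 × 0.01 = 57.0475 kg.

57.0 kg of product per hundred sq m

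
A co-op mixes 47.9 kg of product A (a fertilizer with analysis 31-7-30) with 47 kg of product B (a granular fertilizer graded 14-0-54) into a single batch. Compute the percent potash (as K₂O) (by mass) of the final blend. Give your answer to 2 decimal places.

Total mass = 47.9 + 47 = 94.9 kg.
K₂O mass = 30%×47.9 + 54%×47 = 39.75 kg.
% K₂O = 39.75 / 94.9 = 41.8862%.

41.89% K₂O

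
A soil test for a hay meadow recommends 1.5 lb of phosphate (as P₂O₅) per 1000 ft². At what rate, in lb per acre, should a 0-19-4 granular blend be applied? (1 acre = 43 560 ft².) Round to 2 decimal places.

343.89 lb of product per acre

Product per 1000 ft² = 1.5 / 19% = 7.89474 lb.
Convert to per acre: 7.89474 × 43.56 = 343.8947 lb.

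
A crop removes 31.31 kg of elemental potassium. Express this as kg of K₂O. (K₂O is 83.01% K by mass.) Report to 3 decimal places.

37.718 kg K₂O

K₂O = 31.31 / 0.8301 = 37.7183 kg.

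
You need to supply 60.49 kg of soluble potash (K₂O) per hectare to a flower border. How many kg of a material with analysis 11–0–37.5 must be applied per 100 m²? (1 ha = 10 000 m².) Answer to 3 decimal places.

Product per hectare = 60.49 / 37.5% = 161.307 kg.
Convert to per 100 m²: 161.307 × 0.01 = 1.61307 kg.

1.613 kg of product per hundred sq m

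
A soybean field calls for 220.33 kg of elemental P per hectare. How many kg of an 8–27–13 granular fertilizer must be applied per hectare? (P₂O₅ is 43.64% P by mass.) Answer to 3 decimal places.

1869.929 kg of product per hectare

As P₂O₅: 220.33 / 0.4364 = 504.881 kg per hectare.
Product per hectare = 504.881 / 27% = 1869.92905 kg.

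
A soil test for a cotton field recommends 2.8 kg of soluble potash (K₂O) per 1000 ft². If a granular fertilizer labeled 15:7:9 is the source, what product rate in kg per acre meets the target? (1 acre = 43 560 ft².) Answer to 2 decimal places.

1355.20 kg of product per acre

Product per 1000 ft² = 2.8 / 9% = 31.1111 kg.
Convert to per acre: 31.1111 × 43.56 = 1355.2 kg.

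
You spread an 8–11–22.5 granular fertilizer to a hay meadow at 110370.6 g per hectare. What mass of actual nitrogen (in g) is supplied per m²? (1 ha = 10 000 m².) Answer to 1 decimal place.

nitrogen per hectare = 110370.6 × 8% = 8829.65 g.
Convert to per m²: 8829.65 × 0.0001 = 0.882965 g.

0.9 g N per sq m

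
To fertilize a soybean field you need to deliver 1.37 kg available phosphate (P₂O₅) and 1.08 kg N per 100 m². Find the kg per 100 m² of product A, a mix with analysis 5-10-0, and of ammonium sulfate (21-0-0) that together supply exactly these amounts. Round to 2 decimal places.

With a, b = kg per 100 m² of product A and ammonium sulfate:
P₂O₅: 0.1·a + 0·b = 1.37
N: 0.05·a + 0.21·b = 1.08
From row1: a = (1.37 − 0·b) / 0.1.
Into row2: 0.05·(1.37 − 0·b)/0.1 + 0.21·b = 1.08 → b = 1.88095, a = 13.7.

13.70 kg product A, 1.88 kg ammonium sulfate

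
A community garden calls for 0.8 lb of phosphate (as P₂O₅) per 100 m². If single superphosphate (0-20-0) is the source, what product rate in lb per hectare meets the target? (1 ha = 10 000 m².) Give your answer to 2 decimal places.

Product per 100 m² = 0.8 / 20% = 4 lb.
Convert to per hectare: 4 × 100 = 400 lb.

400.00 lb of product per hectare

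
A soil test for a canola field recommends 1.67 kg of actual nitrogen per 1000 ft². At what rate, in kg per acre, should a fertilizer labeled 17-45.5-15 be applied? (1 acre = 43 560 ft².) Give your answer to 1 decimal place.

Product per 1000 ft² = 1.67 / 17% = 9.82353 kg.
Convert to per acre: 9.82353 × 43.56 = 427.913 kg.

427.9 kg of product per acre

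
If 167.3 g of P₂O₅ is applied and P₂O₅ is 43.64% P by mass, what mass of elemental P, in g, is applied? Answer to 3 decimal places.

P = 167.3 × 0.4364 = 73.0097 g.

73.010 g P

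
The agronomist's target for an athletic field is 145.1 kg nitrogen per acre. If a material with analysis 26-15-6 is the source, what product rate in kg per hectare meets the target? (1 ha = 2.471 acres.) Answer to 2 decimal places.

1379.01 kg of product per hectare

Product per acre = 145.1 / 26% = 558.077 kg.
Convert to per hectare: 558.077 × 2.471 = 1379.008 kg.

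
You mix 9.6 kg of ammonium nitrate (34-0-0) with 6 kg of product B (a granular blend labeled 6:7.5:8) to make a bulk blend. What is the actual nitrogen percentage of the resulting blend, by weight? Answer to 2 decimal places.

Total mass = 9.6 + 6 = 15.6 kg.
N mass = 34%×9.6 + 6%×6 = 3.624 kg.
% N = 3.624 / 15.6 = 23.2308%.

23.23% N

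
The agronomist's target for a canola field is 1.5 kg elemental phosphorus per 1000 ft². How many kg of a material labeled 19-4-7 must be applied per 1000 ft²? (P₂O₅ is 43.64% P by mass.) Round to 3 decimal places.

85.930 kg of product per thousand sq ft

As P₂O₅: 1.5 / 0.4364 = 3.43721 kg per 1000 ft².
Product per 1000 ft² = 3.43721 / 4% = 85.9303 kg.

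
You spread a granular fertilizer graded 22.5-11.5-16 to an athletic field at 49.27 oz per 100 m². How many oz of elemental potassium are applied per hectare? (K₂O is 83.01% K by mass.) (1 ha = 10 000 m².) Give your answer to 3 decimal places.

654.384 oz K per hectare

K₂O per 100 m² = 49.27 × 16% = 7.8832 oz.
Elemental K = 7.8832 × 0.8301 = 6.54384 oz per 100 m².
Convert to per hectare: 6.54384 × 100 = 654.3844 oz.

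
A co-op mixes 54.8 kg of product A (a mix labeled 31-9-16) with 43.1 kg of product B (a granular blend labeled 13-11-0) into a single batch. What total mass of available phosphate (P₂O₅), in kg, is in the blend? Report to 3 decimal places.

P₂O₅ mass = 9%×54.8 + 11%×43.1 = 9.673 kg.

9.673 kg P₂O₅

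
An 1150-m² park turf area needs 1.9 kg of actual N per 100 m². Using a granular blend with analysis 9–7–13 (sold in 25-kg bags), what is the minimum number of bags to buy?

10 bags

Product per 100 m² = 1.9 / 9% = 21.1111 kg.
Total product = 21.1111 × 1150 / 100 = 242.778 kg.
Bags = ⌈242.778 / 25⌉ = 10.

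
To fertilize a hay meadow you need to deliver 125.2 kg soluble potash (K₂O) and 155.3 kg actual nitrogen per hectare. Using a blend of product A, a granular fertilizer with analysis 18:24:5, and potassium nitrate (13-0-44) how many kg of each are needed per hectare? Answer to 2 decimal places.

Per-hectare balance (a = product A, b = potassium nitrate):
K₂O: 0.05·a + 0.44·b = 125.2
N: 0.18·a + 0.13·b = 155.3
Eliminate b: (row1) − 0.44/0.13·(row2) → -0.559231·a = -400.431, so a = 716.039.
Then b = (155.3 − 0.18·716.039) / 0.13 = 203.177.

716.04 kg product A, 203.18 kg potassium nitrate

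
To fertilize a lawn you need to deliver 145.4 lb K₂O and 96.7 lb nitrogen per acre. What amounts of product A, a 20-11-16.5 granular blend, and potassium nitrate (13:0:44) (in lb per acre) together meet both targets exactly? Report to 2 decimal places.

Per-acre balance (a = product A, b = potassium nitrate):
K₂O: 0.165·a + 0.44·b = 145.4
N: 0.2·a + 0.13·b = 96.7
Solving simultaneously: a = 355.312, b = 197.213.

355.31 lb product A, 197.21 lb potassium nitrate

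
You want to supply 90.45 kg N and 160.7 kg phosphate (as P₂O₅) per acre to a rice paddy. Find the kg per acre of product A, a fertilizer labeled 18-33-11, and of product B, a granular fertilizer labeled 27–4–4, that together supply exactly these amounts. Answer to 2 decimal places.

485.60 kg product A, 11.26 kg product B

Let a = kg of product A, b = kg of product B (per acre).
N: 0.18·a + 0.27·b = 90.45
P₂O₅: 0.33·a + 0.04·b = 160.7
Solving simultaneously: a = 485.604, b = 11.2637.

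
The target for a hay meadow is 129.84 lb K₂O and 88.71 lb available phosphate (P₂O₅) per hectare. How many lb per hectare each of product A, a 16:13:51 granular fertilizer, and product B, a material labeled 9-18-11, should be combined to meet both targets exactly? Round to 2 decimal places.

175.65 lb product A, 365.97 lb product B

Per-hectare balance (a = product A, b = product B):
K₂O: 0.51·a + 0.11·b = 129.84
P₂O₅: 0.13·a + 0.18·b = 88.71
Solving simultaneously: a = 175.653, b = 365.973.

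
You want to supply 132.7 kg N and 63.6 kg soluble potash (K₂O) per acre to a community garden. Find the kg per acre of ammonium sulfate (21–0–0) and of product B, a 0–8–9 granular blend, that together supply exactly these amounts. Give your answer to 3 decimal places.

Per-acre balance (a = ammonium sulfate, b = product B):
N: 0.21·a + 0·b = 132.7
K₂O: 0·a + 0.09·b = 63.6
Solving simultaneously: a = 631.9048, b = 706.6667.

631.905 kg ammonium sulfate, 706.667 kg product B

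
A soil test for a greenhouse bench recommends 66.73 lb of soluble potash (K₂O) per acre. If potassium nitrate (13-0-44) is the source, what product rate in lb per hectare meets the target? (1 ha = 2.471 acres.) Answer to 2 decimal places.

Product per acre = 66.73 / 44% = 151.659 lb.
Convert to per hectare: 151.659 × 2.471 = 374.7496 lb.

374.75 lb of product per hectare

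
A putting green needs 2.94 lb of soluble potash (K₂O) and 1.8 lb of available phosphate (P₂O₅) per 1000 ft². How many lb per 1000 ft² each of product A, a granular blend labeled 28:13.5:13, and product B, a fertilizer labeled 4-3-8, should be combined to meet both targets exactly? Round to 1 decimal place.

With a, b = lb per 1000 ft² of product A and product B:
K₂O: 0.13·a + 0.08·b = 2.94
P₂O₅: 0.135·a + 0.03·b = 1.8
Eliminate a: (row1) − 0.13/0.135·(row2) → 0.0511111·b = 1.20667, so b = 23.6087.
Back-substitute: a = (2.94 − 0.08·23.6087) / 0.13 = 8.08696.

8.1 lb product A, 23.6 lb product B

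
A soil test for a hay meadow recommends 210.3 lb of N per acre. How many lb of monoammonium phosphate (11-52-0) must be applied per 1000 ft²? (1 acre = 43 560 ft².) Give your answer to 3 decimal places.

43.889 lb of product per thousand sq ft

Product per acre = 210.3 / 11% = 1911.82 lb.
Convert to per 1000 ft²: 1911.82 × 0.0229568 = 43.8893 lb.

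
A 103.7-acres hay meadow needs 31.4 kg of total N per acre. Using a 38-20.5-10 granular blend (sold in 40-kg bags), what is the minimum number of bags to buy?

Product per acre = 31.4 / 38% = 82.6316 kg.
Total product = 82.6316 × 103.7 = 8568.89 kg.
Bags = ⌈8568.89 / 40⌉ = 215.

215 bags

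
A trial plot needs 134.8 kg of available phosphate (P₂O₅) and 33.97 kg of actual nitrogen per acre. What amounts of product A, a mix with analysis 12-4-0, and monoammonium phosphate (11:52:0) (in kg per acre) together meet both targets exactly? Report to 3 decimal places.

48.903 kg product A, 255.469 kg monoammonium phosphate

Let a = kg of product A, b = kg of monoammonium phosphate (per acre).
P₂O₅: 0.04·a + 0.52·b = 134.8
N: 0.12·a + 0.11·b = 33.97
Eliminate b: (row1) − 0.52/0.11·(row2) → -0.527273·a = -25.7855, so a = 48.9034.
Then b = (33.97 − 0.12·48.9034) / 0.11 = 255.46897.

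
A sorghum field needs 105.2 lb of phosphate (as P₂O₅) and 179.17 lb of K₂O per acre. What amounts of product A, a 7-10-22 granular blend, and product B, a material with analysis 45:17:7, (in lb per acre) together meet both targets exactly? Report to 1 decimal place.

Let a = lb of product A, b = lb of product B (per acre).
P₂O₅: 0.1·a + 0.17·b = 105.2
K₂O: 0.22·a + 0.07·b = 179.17
Eliminate b: (row1) − 0.17/0.07·(row2) → -0.434286·a = -329.927, so a = 759.701.
Then b = (179.17 − 0.22·759.701) / 0.07 = 171.941.

759.7 lb product A, 171.9 lb product B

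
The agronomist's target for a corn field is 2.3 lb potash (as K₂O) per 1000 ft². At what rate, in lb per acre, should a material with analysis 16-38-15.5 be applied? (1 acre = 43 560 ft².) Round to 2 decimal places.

646.37 lb of product per acre

Product per 1000 ft² = 2.3 / 15.5% = 14.8387 lb.
Convert to per acre: 14.8387 × 43.56 = 646.374 lb.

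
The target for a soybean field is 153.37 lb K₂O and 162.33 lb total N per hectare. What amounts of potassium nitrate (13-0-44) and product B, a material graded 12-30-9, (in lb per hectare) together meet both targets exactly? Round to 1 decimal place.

Per-hectare balance (a = potassium nitrate, b = product B):
K₂O: 0.44·a + 0.09·b = 153.37
N: 0.13·a + 0.12·b = 162.33
Eliminate a: (row1) − 0.44/0.13·(row2) → -0.316154·b = -396.055, so b = 1252.73.
Back-substitute: a = (153.37 − 0.09·1252.73) / 0.44 = 92.3285.

92.3 lb potassium nitrate, 1252.7 lb product B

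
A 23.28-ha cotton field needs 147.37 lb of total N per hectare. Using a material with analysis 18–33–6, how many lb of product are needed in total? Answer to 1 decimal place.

Product per hectare = 147.37 / 18% = 818.722 lb.
Total product = 818.722 × 23.28 = 19059.85 lb.

19059.9 lb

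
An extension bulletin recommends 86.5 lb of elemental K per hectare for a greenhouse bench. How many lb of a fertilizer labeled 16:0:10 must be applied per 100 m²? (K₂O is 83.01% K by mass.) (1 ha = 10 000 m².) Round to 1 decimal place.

As K₂O: 86.5 / 0.8301 = 104.204 lb per hectare.
Product per hectare = 104.204 / 10% = 1042.04 lb.
Convert to per 100 m²: 1042.04 × 0.01 = 10.4204 lb.

10.4 lb of product per hundred sq m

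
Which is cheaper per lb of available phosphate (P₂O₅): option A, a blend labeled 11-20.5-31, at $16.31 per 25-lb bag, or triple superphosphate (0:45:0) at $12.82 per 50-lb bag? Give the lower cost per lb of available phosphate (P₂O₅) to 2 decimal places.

option A: P₂O₅ per bag = 25 × 20.5% = 5.125 lb; cost = 16.31 / 5.125 = $3.1824/lb P₂O₅.
triple superphosphate: P₂O₅ per bag = 50 × 45% = 22.5 lb; cost = 12.82 / 22.5 = $0.5698/lb P₂O₅.
triple superphosphate is cheaper.

$0.57 per lb P₂O₅ (triple superphosphate)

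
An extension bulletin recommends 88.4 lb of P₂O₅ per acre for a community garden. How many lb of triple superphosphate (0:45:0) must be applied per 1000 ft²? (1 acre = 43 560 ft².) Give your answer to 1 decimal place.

Product per acre = 88.4 / 45% = 196.444 lb.
Convert to per 1000 ft²: 196.444 × 0.0229568 = 4.50974 lb.

4.5 lb of product per thousand sq ft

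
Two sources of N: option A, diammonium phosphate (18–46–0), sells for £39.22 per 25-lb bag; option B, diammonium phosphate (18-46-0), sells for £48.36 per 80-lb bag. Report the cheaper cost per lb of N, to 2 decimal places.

option A: N per bag = 25 × 18% = 4.5 lb; cost = 39.22 / 4.5 = £8.7156/lb N.
option B: N per bag = 80 × 18% = 14.4 lb; cost = 48.36 / 14.4 = £3.3583/lb N.
option B is cheaper.

£3.36 per lb N (option B)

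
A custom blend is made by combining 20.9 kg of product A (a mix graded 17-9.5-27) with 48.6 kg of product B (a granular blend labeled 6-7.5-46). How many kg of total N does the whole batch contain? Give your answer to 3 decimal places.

6.469 kg N

N mass = 17%×20.9 + 6%×48.6 = 6.469 kg.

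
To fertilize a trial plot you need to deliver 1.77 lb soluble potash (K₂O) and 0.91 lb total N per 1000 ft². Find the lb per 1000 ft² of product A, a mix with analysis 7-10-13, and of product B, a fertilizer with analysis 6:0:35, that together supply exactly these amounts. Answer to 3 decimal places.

12.713 lb product A, 0.335 lb product B

Per-1000 ft² balance (a = product A, b = product B):
K₂O: 0.13·a + 0.35·b = 1.77
N: 0.07·a + 0.06·b = 0.91
From row1: a = (1.77 − 0.35·b) / 0.13.
Into row2: 0.07·(1.77 − 0.35·b)/0.13 + 0.06·b = 0.91 → b = 0.335329, a = 12.7126.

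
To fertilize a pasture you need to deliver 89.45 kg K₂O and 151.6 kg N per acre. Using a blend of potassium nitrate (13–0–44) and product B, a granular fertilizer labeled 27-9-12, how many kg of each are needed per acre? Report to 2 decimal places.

Per-acre balance (a = potassium nitrate, b = product B):
K₂O: 0.44·a + 0.12·b = 89.45
N: 0.13·a + 0.27·b = 151.6
From row1: a = (89.45 − 0.12·b) / 0.44.
Into row2: 0.13·(89.45 − 0.12·b)/0.44 + 0.27·b = 151.6 → b = 533.677, a = 57.7471.

57.75 kg potassium nitrate, 533.68 kg product B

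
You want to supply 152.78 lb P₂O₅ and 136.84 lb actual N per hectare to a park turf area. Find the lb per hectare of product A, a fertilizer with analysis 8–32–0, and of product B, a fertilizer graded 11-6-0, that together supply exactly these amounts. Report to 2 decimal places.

282.74 lb product A, 1038.37 lb product B

With a, b = lb per hectare of product A and product B:
P₂O₅: 0.32·a + 0.06·b = 152.78
N: 0.08·a + 0.11·b = 136.84
Eliminate a: (row1) − 0.32/0.08·(row2) → -0.38·b = -394.58, so b = 1038.368.
Back-substitute: a = (152.78 − 0.06·1038.368) / 0.32 = 282.743.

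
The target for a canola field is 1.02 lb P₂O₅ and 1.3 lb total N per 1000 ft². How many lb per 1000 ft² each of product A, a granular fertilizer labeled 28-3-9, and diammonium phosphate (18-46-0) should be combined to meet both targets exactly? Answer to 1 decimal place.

Per-1000 ft² balance (a = product A, b = diammonium phosphate):
P₂O₅: 0.03·a + 0.46·b = 1.02
N: 0.28·a + 0.18·b = 1.3
Solving simultaneously: a = 3.35818, b = 1.99838.

3.4 lb product A, 2.0 lb diammonium phosphate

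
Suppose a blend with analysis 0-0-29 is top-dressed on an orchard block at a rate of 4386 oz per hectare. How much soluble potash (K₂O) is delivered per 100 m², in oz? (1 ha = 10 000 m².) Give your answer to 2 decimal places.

K₂O per hectare = 4386 × 29% = 1271.94 oz.
Convert to per 100 m²: 1271.94 × 0.01 = 12.7194 oz.

12.72 oz K₂O per hundred sq m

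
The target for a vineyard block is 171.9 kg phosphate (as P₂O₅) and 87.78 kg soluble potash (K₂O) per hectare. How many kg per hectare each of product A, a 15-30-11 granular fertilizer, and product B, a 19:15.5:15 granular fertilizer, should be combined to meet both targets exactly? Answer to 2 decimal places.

Per-hectare balance (a = product A, b = product B):
P₂O₅: 0.3·a + 0.155·b = 171.9
K₂O: 0.11·a + 0.15·b = 87.78
Eliminate b: (row1) − 0.155/0.15·(row2) → 0.186333·a = 81.194, so a = 435.746.
Then b = (87.78 − 0.11·435.746) / 0.15 = 265.653.

435.75 kg product A, 265.65 kg product B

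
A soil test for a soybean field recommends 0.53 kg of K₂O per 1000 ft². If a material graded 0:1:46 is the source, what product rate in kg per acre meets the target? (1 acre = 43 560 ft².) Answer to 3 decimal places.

50.189 kg of product per acre

Product per 1000 ft² = 0.53 / 46% = 1.15217 kg.
Convert to per acre: 1.15217 × 43.56 = 50.1887 kg.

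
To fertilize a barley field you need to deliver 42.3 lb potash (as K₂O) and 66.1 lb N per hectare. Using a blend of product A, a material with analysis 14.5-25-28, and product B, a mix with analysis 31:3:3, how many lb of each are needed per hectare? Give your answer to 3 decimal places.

With a, b = lb per hectare of product A and product B:
K₂O: 0.28·a + 0.03·b = 42.3
N: 0.145·a + 0.31·b = 66.1
Eliminate b: (row1) − 0.03/0.31·(row2) → 0.265968·a = 35.9032, so a = 134.9909.
Then b = (66.1 − 0.145·134.9909) / 0.31 = 150.0849.

134.991 lb product A, 150.085 lb product B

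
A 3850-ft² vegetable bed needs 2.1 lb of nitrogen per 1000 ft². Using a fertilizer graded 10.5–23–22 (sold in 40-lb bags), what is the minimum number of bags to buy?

2 bags

Product per 1000 ft² = 2.1 / 10.5% = 20 lb.
Total product = 20 × 3850 / 1000 = 77 lb.
Bags = ⌈77 / 40⌉ = 2.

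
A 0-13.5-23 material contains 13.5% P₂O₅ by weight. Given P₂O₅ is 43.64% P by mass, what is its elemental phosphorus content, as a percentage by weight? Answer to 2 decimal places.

5.89% P

%P = 13.5 × 0.4364 = 5.8914%.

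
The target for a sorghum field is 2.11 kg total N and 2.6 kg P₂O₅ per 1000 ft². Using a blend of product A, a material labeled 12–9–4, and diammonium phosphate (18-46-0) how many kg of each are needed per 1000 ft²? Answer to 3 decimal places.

12.887 kg product A, 3.131 kg diammonium phosphate

Per-1000 ft² balance (a = product A, b = diammonium phosphate):
N: 0.12·a + 0.18·b = 2.11
P₂O₅: 0.09·a + 0.46·b = 2.6
From row1: a = (2.11 − 0.18·b) / 0.12.
Into row2: 0.09·(2.11 − 0.18·b)/0.12 + 0.46·b = 2.6 → b = 3.13077, a = 12.8872.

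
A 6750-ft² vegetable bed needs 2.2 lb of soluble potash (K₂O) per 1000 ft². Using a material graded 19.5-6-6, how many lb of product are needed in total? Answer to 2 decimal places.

Product per 1000 ft² = 2.2 / 6% = 36.6667 lb.
Total product = 36.6667 × 6750 / 1000 = 247.5 lb.

247.50 lb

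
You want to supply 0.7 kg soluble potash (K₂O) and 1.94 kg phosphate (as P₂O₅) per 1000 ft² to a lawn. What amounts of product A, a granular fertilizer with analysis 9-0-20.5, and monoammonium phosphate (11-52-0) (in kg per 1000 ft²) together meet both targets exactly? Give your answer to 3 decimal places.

Let a = kg of product A, b = kg of monoammonium phosphate (per 1000 ft²).
K₂O: 0.205·a + 0·b = 0.7
P₂O₅: 0·a + 0.52·b = 1.94
Solving simultaneously: a = 3.41463, b = 3.73077.

3.415 kg product A, 3.731 kg monoammonium phosphate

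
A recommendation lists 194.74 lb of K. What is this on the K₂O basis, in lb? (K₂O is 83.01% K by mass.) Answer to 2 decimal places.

K₂O = 194.74 / 0.8301 = 234.598 lb.

234.60 lb K₂O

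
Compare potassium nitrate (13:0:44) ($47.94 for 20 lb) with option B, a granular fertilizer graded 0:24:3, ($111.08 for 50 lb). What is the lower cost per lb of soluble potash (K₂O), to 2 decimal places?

potassium nitrate: K₂O per bag = 20 × 44% = 8.8 lb; cost = 47.94 / 8.8 = $5.4477/lb K₂O.
option B: K₂O per bag = 50 × 3% = 1.5 lb; cost = 111.08 / 1.5 = $74.0533/lb K₂O.
potassium nitrate is cheaper.

$5.45 per lb K₂O (potassium nitrate)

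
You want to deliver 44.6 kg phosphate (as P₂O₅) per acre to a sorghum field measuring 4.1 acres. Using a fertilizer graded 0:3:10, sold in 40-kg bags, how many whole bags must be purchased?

Product per acre = 44.6 / 3% = 1486.67 kg.
Total product = 1486.67 × 4.1 = 6095.33 kg.
Bags = ⌈6095.33 / 40⌉ = 153.

153 bags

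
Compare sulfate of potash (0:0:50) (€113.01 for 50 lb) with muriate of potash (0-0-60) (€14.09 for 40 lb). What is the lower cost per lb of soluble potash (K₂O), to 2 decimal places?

€0.59 per lb K₂O (muriate of potash)

sulfate of potash: K₂O per bag = 50 × 50% = 25 lb; cost = 113.01 / 25 = €4.5204/lb K₂O.
muriate of potash: K₂O per bag = 40 × 60% = 24 lb; cost = 14.09 / 24 = €0.5871/lb K₂O.
muriate of potash is cheaper.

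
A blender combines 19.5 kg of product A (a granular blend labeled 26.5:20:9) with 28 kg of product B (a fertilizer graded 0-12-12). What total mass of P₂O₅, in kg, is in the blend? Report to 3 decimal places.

P₂O₅ mass = 20%×19.5 + 12%×28 = 7.26 kg.

7.260 kg P₂O₅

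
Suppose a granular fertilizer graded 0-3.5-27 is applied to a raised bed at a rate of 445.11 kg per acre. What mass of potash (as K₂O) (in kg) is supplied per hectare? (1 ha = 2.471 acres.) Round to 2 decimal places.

K₂O per acre = 445.11 × 27% = 120.18 kg.
Convert to per hectare: 120.18 × 2.471 = 296.964 kg.

296.96 kg K₂O per hectare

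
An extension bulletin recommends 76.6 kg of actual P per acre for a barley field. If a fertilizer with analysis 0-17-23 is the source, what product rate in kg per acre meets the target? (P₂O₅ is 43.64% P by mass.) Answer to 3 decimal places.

As P₂O₅: 76.6 / 0.4364 = 175.527 kg per acre.
Product per acre = 175.527 / 17% = 1032.511997 kg.

1032.512 kg of product per acre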